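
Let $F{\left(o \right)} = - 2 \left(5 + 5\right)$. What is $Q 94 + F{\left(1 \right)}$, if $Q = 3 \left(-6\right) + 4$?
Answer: $-1336$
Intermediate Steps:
$Q = -14$ ($Q = -18 + 4 = -14$)
$F{\left(o \right)} = -20$ ($F{\left(o \right)} = \left(-2\right) 10 = -20$)
$Q 94 + F{\left(1 \right)} = \left(-14\right) 94 - 20 = -1316 - 20 = -1336$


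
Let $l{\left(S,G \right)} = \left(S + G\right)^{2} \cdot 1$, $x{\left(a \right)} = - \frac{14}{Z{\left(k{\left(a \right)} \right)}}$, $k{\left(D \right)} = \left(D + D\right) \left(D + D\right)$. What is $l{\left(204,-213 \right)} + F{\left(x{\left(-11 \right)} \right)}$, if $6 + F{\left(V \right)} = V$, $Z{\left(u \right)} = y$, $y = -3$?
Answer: $\frac{239}{3} \approx 79.667$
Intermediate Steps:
$k{\left(D \right)} = 4 D^{2}$ ($k{\left(D \right)} = 2 D 2 D = 4 D^{2}$)
$Z{\left(u \right)} = -3$
$x{\left(a \right)} = \frac{14}{3}$ ($x{\left(a \right)} = - \frac{14}{-3} = \left(-14\right) \left(- \frac{1}{3}\right) = \frac{14}{3}$)
$l{\left(S,G \right)} = \left(G + S\right)^{2}$ ($l{\left(S,G \right)} = \left(G + S\right)^{2} \cdot 1 = \left(G + S\right)^{2}$)
$F{\left(V \right)} = -6 + V$
$l{\left(204,-213 \right)} + F{\left(x{\left(-11 \right)} \right)} = \left(-213 + 204\right)^{2} + \left(-6 + \frac{14}{3}\right) = \left(-9\right)^{2} - \frac{4}{3} = 81 - \frac{4}{3} = \frac{239}{3}$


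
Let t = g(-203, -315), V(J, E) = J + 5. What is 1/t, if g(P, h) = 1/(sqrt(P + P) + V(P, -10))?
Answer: -198 + I*sqrt(406) ≈ -198.0 + 20.149*I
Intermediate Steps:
V(J, E) = 5 + J
g(P, h) = 1/(5 + P + sqrt(2)*sqrt(P)) (g(P, h) = 1/(sqrt(P + P) + (5 + P)) = 1/(sqrt(2*P) + (5 + P)) = 1/(sqrt(2)*sqrt(P) + (5 + P)) = 1/(5 + P + sqrt(2)*sqrt(P)))
t = 1/(-198 + I*sqrt(406)) (t = 1/(5 - 203 + sqrt(2)*sqrt(-203)) = 1/(5 - 203 + sqrt(2)*(I*sqrt(203))) = 1/(5 - 203 + I*sqrt(406)) = 1/(-198 + I*sqrt(406)) ≈ -0.0049987 - 0.0005087*I)
1/t = 1/(-99/19805 - I*sqrt(406)/39610)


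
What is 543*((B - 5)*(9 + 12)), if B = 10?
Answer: 57015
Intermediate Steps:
543*((B - 5)*(9 + 12)) = 543*((10 - 5)*(9 + 12)) = 543*(5*21) = 543*105 = 57015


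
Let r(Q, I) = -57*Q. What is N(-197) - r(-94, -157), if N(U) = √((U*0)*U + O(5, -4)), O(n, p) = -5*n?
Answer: -5358 + 5*I ≈ -5358.0 + 5.0*I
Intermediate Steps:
N(U) = 5*I (N(U) = √((U*0)*U - 5*5) = √(0*U - 25) = √(0 - 25) = √(-25) = 5*I)
N(-197) - r(-94, -157) = 5*I - (-57)*(-94) = 5*I - 1*5358 = 5*I - 5358 = -5358 + 5*I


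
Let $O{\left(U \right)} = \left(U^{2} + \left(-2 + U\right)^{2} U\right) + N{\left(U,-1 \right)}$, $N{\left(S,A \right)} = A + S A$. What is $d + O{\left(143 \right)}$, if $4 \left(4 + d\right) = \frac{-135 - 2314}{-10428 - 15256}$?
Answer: $\frac{294162347473}{102736} \approx 2.8633 \cdot 10^{6}$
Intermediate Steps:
$N{\left(S,A \right)} = A + A S$
$O{\left(U \right)} = -1 + U^{2} - U + U \left(-2 + U\right)^{2}$ ($O{\left(U \right)} = \left(U^{2} + \left(-2 + U\right)^{2} U\right) - \left(1 + U\right) = \left(U^{2} + U \left(-2 + U\right)^{2}\right) - \left(1 + U\right) = -1 + U^{2} - U + U \left(-2 + U\right)^{2}$)
$d = - \frac{408495}{102736}$ ($d = -4 + \frac{\left(-135 - 2314\right) \frac{1}{-10428 - 15256}}{4} = -4 + \frac{\left(-2449\right) \frac{1}{-25684}}{4} = -4 + \frac{\left(-2449\right) \left(- \frac{1}{25684}\right)}{4} = -4 + \frac{1}{4} \cdot \frac{2449}{25684} = -4 + \frac{2449}{102736} = - \frac{408495}{102736} \approx -3.9762$)
$d + O{\left(143 \right)} = - \frac{408495}{102736} + \left(-1 + 143^{2} - 143 + 143 \left(-2 + 143\right)^{2}\right) = - \frac{408495}{102736} + \left(-1 + 20449 - 143 + 143 \cdot 141^{2}\right) = - \frac{408495}{102736} + \left(-1 + 20449 - 143 + 143 \cdot 19881\right) = - \frac{408495}{102736} + \left(-1 + 20449 - 143 + 2842983\right) = - \frac{408495}{102736} + 2863288 = \frac{294162347473}{102736}$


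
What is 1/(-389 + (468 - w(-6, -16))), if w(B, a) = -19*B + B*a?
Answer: -1/131 ≈ -0.0076336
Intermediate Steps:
1/(-389 + (468 - w(-6, -16))) = 1/(-389 + (468 - (-6)*(-19 - 16))) = 1/(-389 + (468 - (-6)*(-35))) = 1/(-389 + (468 - 1*210)) = 1/(-389 + (468 - 210)) = 1/(-389 + 258) = 1/(-131) = -1/131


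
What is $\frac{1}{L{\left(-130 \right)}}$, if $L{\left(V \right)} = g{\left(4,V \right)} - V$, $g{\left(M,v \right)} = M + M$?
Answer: $\frac{1}{138} \approx 0.0072464$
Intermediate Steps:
$g{\left(M,v \right)} = 2 M$
$L{\left(V \right)} = 8 - V$ ($L{\left(V \right)} = 2 \cdot 4 - V = 8 - V$)
$\frac{1}{L{\left(-130 \right)}} = \frac{1}{8 - -130} = \frac{1}{8 + 130} = \frac{1}{138}$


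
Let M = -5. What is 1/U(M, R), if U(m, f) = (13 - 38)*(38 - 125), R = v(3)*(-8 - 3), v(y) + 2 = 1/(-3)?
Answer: 1/2175 ≈ 0.00045977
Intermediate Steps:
v(y) = -7/3 (v(y) = -2 + 1/(-3) = -2 - 1/3 = -7/3)
R = 77/3 (R = -7*(-8 - 3)/3 = -7/3*(-11) = 77/3 ≈ 25.667)
U(m, f) = 2175 (U(m, f) = -25*(-87) = 2175)
1/U(M, R) = 1/2175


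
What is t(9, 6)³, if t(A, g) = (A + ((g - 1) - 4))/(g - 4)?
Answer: 125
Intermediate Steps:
t(A, g) = (-5 + A + g)/(-4 + g) (t(A, g) = (A + ((-1 + g) - 4))/(-4 + g) = (A + (-5 + g))/(-4 + g) = (-5 + A + g)/(-4 + g))
t(9, 6)³ = ((-5 + 9 + 6)/(-4 + 6))³ = (10/2)³ = ((½)*10)³ = 5³ = 125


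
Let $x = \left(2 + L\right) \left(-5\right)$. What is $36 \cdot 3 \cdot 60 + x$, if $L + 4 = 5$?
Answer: $6465$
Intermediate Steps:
$L = 1$ ($L = -4 + 5 = 1$)
$x = -15$ ($x = \left(2 + 1\right) \left(-5\right) = 3 \left(-5\right) = -15$)
$36 \cdot 3 \cdot 60 + x = 36 \cdot 3 \cdot 60 - 15 = 108 \cdot 60 - 15 = 6480 - 15 = 6465$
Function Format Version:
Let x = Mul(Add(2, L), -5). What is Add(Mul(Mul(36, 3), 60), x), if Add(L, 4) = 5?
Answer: 6465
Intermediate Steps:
L = 1 (L = Add(-4, 5) = 1)
x = -15 (x = Mul(Add(2, 1), -5) = Mul(3, -5) = -15)
Add(Mul(Mul(36, 3), 60), x) = Add(Mul(Mul(36, 3), 60), -15) = Add(Mul(108, 60), -15) = Add(6480, -15) = 6465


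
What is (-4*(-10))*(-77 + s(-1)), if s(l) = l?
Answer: -3120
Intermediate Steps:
(-4*(-10))*(-77 + s(-1)) = (-4*(-10))*(-77 - 1) = 40*(-78) = -3120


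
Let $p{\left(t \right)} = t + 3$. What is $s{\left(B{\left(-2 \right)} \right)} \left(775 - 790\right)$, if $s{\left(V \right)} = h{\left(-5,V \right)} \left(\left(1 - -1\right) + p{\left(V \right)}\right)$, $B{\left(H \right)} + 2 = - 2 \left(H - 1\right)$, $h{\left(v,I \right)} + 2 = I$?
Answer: $-270$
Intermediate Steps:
$h{\left(v,I \right)} = -2 + I$
$B{\left(H \right)} = - 2 H$ ($B{\left(H \right)} = -2 - 2 \left(H - 1\right) = -2 - 2 \left(-1 + H\right) = -2 - \left(-2 + 2 H\right) = - 2 H$)
$p{\left(t \right)} = 3 + t$
$s{\left(V \right)} = \left(-2 + V\right) \left(5 + V\right)$ ($s{\left(V \right)} = \left(-2 + V\right) \left(\left(1 - -1\right) + \left(3 + V\right)\right) = \left(-2 + V\right) \left(\left(1 + 1\right) + \left(3 + V\right)\right) = \left(-2 + V\right) \left(2 + \left(3 + V\right)\right) = \left(-2 + V\right) \left(5 + V\right)$)
$s{\left(B{\left(-2 \right)} \right)} \left(775 - 790\right) = \left(-2 - -4\right) \left(5 - -4\right) \left(775 - 790\right) = \left(-2 + 4\right) \left(5 + 4\right) \left(-15\right) = 2 \cdot 9 \left(-15\right) = 18 \left(-15\right) = -270$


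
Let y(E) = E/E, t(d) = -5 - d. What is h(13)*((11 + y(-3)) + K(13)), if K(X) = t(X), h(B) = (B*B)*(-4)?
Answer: 4056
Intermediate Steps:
h(B) = -4*B**2 (h(B) = B**2*(-4) = -4*B**2)
y(E) = 1
K(X) = -5 - X
h(13)*((11 + y(-3)) + K(13)) = (-4*13**2)*((11 + 1) + (-5 - 1*13)) = (-4*169)*(12 + (-5 - 13)) = -676*(12 - 18) = -676*(-6) = 4056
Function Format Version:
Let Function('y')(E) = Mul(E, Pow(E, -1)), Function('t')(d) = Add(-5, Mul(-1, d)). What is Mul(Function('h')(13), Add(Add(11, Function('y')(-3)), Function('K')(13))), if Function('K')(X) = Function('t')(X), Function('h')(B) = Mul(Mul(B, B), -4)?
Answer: 4056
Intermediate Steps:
Function('h')(B) = Mul(-4, Pow(B, 2)) (Function('h')(B) = Mul(Pow(B, 2), -4) = Mul(-4, Pow(B, 2)))
Function('y')(E) = 1
Function('K')(X) = Add(-5, Mul(-1, X))
Mul(Function('h')(13), Add(Add(11, Function('y')(-3)), Function('K')(13))) = Mul(Mul(-4, Pow(13, 2)), Add(Add(11, 1), Add(-5, Mul(-1, 13)))) = Mul(Mul(-4, 169), Add(12, Add(-5, -13))) = Mul(-676, Add(12, -18)) = Mul(-676, -6) = 4056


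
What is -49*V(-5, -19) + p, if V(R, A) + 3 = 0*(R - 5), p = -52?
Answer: 95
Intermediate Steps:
V(R, A) = -3 (V(R, A) = -3 + 0*(R - 5) = -3 + 0*(-5 + R) = -3 + 0 = -3)
-49*V(-5, -19) + p = -49*(-3) - 52 = 147 - 52 = 95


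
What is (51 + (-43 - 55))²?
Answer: 2209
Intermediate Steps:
(51 + (-43 - 55))² = (51 - 98)² = (-47)² = 2209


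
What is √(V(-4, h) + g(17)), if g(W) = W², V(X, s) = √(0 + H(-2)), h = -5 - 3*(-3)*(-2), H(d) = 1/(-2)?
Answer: √(1156 + 2*I*√2)/2 ≈ 17.0 + 0.020797*I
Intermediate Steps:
H(d) = -½
h = -23 (h = -5 - (-9)*(-2) = -5 - 1*18 = -5 - 18 = -23)
V(X, s) = I*√2/2 (V(X, s) = √(0 - ½) = √(-½) = I*√2/2)
√(V(-4, h) + g(17)) = √(I*√2/2 + 17²) = √(I*√2/2 + 289) = √(289 + I*√2/2)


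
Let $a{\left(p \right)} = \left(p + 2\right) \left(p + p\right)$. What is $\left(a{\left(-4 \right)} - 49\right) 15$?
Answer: $-495$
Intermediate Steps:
$a{\left(p \right)} = 2 p \left(2 + p\right)$ ($a{\left(p \right)} = \left(2 + p\right) 2 p = 2 p \left(2 + p\right)$)
$\left(a{\left(-4 \right)} - 49\right) 15 = \left(2 \left(-4\right) \left(2 - 4\right) - 49\right) 15 = \left(2 \left(-4\right) \left(-2\right) - 49\right) 15 = \left(16 - 49\right) 15 = \left(-33\right) 15 = -495$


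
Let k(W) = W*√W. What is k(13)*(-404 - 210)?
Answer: -7982*√13 ≈ -28780.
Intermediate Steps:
k(W) = W^(3/2)
k(13)*(-404 - 210) = 13^(3/2)*(-404 - 210) = (13*√13)*(-614) = -7982*√13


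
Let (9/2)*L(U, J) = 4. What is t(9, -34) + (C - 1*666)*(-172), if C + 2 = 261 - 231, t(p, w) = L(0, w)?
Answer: 987632/9 ≈ 1.0974e+5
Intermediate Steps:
L(U, J) = 8/9 (L(U, J) = (2/9)*4 = 8/9)
t(p, w) = 8/9
C = 28 (C = -2 + (261 - 231) = -2 + 30 = 28)
t(9, -34) + (C - 1*666)*(-172) = 8/9 + (28 - 1*666)*(-172) = 8/9 + (28 - 666)*(-172) = 8/9 - 638*(-172) = 8/9 + 109736 = 987632/9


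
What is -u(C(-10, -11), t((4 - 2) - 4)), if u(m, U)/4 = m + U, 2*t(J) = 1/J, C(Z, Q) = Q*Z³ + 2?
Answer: -44007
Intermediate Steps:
C(Z, Q) = 2 + Q*Z³
t(J) = 1/(2*J)
u(m, U) = 4*U + 4*m (u(m, U) = 4*(m + U) = 4*(U + m) = 4*U + 4*m)
-u(C(-10, -11), t((4 - 2) - 4)) = -(4*(1/(2*((4 - 2) - 4))) + 4*(2 - 11*(-10)³)) = -(4*(1/(2*(2 - 4))) + 4*(2 - 11*(-1000))) = -(4*((½)/(-2)) + 4*(2 + 11000)) = -(4*((½)*(-½)) + 4*11002) = -(4*(-¼) + 44008) = -(-1 + 44008) = -1*44007 = -44007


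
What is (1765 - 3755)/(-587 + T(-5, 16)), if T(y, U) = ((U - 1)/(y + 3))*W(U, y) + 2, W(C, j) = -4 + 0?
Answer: 398/111 ≈ 3.5856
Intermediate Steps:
W(C, j) = -4
T(y, U) = 2 - 4*(-1 + U)/(3 + y) (T(y, U) = ((U - 1)/(y + 3))*(-4) + 2 = ((-1 + U)/(3 + y))*(-4) + 2 = -4*(-1 + U)/(3 + y) + 2 = 2 - 4*(-1 + U)/(3 + y))
(1765 - 3755)/(-587 + T(-5, 16)) = (1765 - 3755)/(-587 + 2*(5 - 5 - 2*16)/(3 - 5)) = -1990/(-587 + 2*(5 - 5 - 32)/(-2)) = -1990/(-587 + 2*(-1/2)*(-32)) = -1990/(-587 + 32) = -1990/(-555) = -1990*(-1/555) = 398/111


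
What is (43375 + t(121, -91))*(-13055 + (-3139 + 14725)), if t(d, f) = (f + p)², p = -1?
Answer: -76151491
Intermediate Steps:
t(d, f) = (-1 + f)² (t(d, f) = (f - 1)² = (-1 + f)²)
(43375 + t(121, -91))*(-13055 + (-3139 + 14725)) = (43375 + (-1 - 91)²)*(-13055 + (-3139 + 14725)) = (43375 + (-92)²)*(-13055 + 11586) = (43375 + 8464)*(-1469) = 51839*(-1469) = -76151491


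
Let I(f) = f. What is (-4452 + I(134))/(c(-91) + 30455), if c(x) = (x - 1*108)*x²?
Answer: 2159/808732 ≈ 0.0026696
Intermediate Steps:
c(x) = x²*(-108 + x) (c(x) = (x - 108)*x² = (-108 + x)*x² = x²*(-108 + x))
(-4452 + I(134))/(c(-91) + 30455) = (-4452 + 134)/((-91)²*(-108 - 91) + 30455) = -4318/(8281*(-199) + 30455) = -4318/(-1647919 + 30455) = -4318/(-1617464) = -4318*(-1/1617464) = 2159/808732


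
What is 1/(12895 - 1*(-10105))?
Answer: 1/23000 ≈ 4.3478e-5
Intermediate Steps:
1/(12895 - 1*(-10105)) = 1/(12895 + 10105) = 1/23000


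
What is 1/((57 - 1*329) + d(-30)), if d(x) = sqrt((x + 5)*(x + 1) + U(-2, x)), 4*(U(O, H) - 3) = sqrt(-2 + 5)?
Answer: -1/(272 - sqrt(728 + sqrt(3)/4)) ≈ -0.0040815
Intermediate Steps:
U(O, H) = 3 + sqrt(3)/4 (U(O, H) = 3 + sqrt(-2 + 5)/4 = 3 + sqrt(3)/4)
d(x) = sqrt(3 + sqrt(3)/4 + (1 + x)*(5 + x)) (d(x) = sqrt((x + 5)*(x + 1) + (3 + sqrt(3)/4)) = sqrt((5 + x)*(1 + x) + (3 + sqrt(3)/4)) = sqrt((1 + x)*(5 + x) + (3 + sqrt(3)/4)) = sqrt(3 + sqrt(3)/4 + (1 + x)*(5 + x)))
1/((57 - 1*329) + d(-30)) = 1/((57 - 1*329) + sqrt(32 + sqrt(3) + 4*(-30)**2 + 24*(-30))/2) = 1/((57 - 329) + sqrt(32 + sqrt(3) + 4*900 - 720)/2) = 1/(-272 + sqrt(32 + sqrt(3) + 3600 - 720)/2) = 1/(-272 + sqrt(2912 + sqrt(3))/2)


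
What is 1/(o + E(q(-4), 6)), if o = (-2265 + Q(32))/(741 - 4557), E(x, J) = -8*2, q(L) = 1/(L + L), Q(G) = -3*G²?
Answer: -424/6191 ≈ -0.068486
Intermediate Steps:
q(L) = 1/(2*L)
E(x, J) = -16
o = 593/424 (o = (-2265 - 3*32²)/(741 - 4557) = (-2265 - 3*1024)/(-3816) = (-2265 - 3072)*(-1/3816) = -5337*(-1/3816) = 593/424 ≈ 1.3986)
1/(o + E(q(-4), 6)) = 1/(593/424 - 16) = 1/(-6191/424) = -424/6191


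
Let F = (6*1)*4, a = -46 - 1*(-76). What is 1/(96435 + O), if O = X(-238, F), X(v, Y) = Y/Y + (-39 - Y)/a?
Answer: 10/964339 ≈ 1.0370e-5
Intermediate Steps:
a = 30 (a = -46 + 76 = 30)
F = 24 (F = 6*4 = 24)
X(v, Y) = -3/10 - Y/30 (X(v, Y) = Y/Y + (-39 - Y)/30 = 1 + (-39 - Y)*(1/30) = 1 + (-13/10 - Y/30) = -3/10 - Y/30)
O = -11/10 (O = -3/10 - 1/30*24 = -3/10 - ⅘ = -11/10 ≈ -1.1000)
1/(96435 + O) = 1/(96435 - 11/10) = 1/(964339/10) = 10/964339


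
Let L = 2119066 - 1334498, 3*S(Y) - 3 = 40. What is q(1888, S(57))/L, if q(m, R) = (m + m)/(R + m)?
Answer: 1416/559691197 ≈ 2.5300e-6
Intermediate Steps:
S(Y) = 43/3 (S(Y) = 1 + (⅓)*40 = 1 + 40/3 = 43/3)
q(m, R) = 2*m/(R + m) (q(m, R) = (2*m)/(R + m) = 2*m/(R + m))
L = 784568
q(1888, S(57))/L = (2*1888/(43/3 + 1888))/784568 = (2*1888/(5707/3))*(1/784568) = (2*1888*(3/5707))*(1/784568) = (11328/5707)*(1/784568) = 1416/559691197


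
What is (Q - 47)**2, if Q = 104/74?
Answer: 2845969/1369 ≈ 2078.9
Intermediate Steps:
Q = 52/37 (Q = 104*(1/74) = 52/37 ≈ 1.4054)
(Q - 47)**2 = (52/37 - 47)**2 = (-1687/37)**2 = 2845969/1369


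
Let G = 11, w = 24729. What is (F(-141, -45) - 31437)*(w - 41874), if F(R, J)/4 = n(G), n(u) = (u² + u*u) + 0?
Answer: 522391005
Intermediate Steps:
n(u) = 2*u² (n(u) = (u² + u²) + 0 = 2*u² + 0 = 2*u²)
F(R, J) = 968 (F(R, J) = 4*(2*11²) = 4*(2*121) = 4*242 = 968)
(F(-141, -45) - 31437)*(w - 41874) = (968 - 31437)*(24729 - 41874) = -30469*(-17145) = 522391005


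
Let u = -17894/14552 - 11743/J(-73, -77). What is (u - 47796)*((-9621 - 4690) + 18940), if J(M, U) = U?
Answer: -123562135129647/560252 ≈ -2.2055e+8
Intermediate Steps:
u = 84753149/560252 (u = -17894/14552 - 11743/(-77) = -17894*1/14552 - 11743*(-1/77) = -8947/7276 + 11743/77 = 84753149/560252 ≈ 151.28)
(u - 47796)*((-9621 - 4690) + 18940) = (84753149/560252 - 47796)*((-9621 - 4690) + 18940) = -26693051443*(-14311 + 18940)/560252 = -26693051443/560252*4629 = -123562135129647/560252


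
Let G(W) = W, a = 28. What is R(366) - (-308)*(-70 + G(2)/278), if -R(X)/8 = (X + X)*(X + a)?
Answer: -323706228/139 ≈ -2.3288e+6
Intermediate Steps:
R(X) = -16*X*(28 + X) (R(X) = -8*(X + X)*(X + 28) = -8*2*X*(28 + X) = -16*X*(28 + X))
R(366) - (-308)*(-70 + G(2)/278) = -16*366*(28 + 366) - (-308)*(-70 + 2/278) = -16*366*394 - (-308)*(-70 + 2*(1/278)) = -2307264 - (-308)*(-70 + 1/139) = -2307264 - (-308)*(-9729)/139 = -2307264 - 1*2996532/139 = -2307264 - 2996532/139 = -323706228/139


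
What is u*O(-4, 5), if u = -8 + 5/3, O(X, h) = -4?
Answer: 76/3 ≈ 25.333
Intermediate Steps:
u = -19/3 (u = -8 + (⅓)*5 = -8 + 5/3 = -19/3 ≈ -6.3333)
u*O(-4, 5) = -19/3*(-4) = 76/3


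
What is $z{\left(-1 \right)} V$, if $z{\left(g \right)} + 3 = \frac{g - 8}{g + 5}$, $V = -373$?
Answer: $\frac{7833}{4} \approx 1958.3$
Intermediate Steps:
$z{\left(g \right)} = -3 + \frac{-8 + g}{5 + g}$ ($z{\left(g \right)} = -3 + \frac{g - 8}{g + 5} = -3 + \frac{-8 + g}{5 + g}$)
$z{\left(-1 \right)} V = \frac{-23 - -2}{5 - 1} \left(-373\right) = \frac{-23 + 2}{4} \left(-373\right) = \frac{1}{4} \left(-21\right) \left(-373\right) = \left(- \frac{21}{4}\right) \left(-373\right) = \frac{7833}{4}$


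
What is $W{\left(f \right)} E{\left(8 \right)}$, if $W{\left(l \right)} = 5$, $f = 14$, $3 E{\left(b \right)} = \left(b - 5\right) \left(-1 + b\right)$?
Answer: $35$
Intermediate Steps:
$E{\left(b \right)} = \frac{\left(-1 + b\right) \left(-5 + b\right)}{3}$ ($E{\left(b \right)} = \frac{\left(b - 5\right) \left(-1 + b\right)}{3} = \frac{\left(-5 + b\right) \left(-1 + b\right)}{3} = \frac{\left(-1 + b\right) \left(-5 + b\right)}{3}$)
$W{\left(f \right)} E{\left(8 \right)} = 5 \left(\frac{5}{3} - 16 + \frac{8^{2}}{3}\right) = 5 \left(\frac{5}{3} - 16 + \frac{1}{3} \cdot 64\right) = 5 \left(\frac{5}{3} - 16 + \frac{64}{3}\right) = 5 \cdot 7 = 35$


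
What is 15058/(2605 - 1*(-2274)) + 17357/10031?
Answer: 4810849/998801 ≈ 4.8166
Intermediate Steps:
15058/(2605 - 1*(-2274)) + 17357/10031 = 15058/(2605 + 2274) + 17357*(1/10031) = 15058/4879 + 17357/10031 = 4810849/998801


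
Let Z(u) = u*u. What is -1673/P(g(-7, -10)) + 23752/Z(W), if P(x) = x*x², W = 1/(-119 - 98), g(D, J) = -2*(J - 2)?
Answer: 15461562394999/13824 ≈ 1.1185e+9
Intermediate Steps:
g(D, J) = 4 - 2*J (g(D, J) = -2*(-2 + J) = 4 - 2*J)
W = -1/217 (W = 1/(-217) = -1/217 ≈ -0.0046083)
P(x) = x³
Z(u) = u²
-1673/P(g(-7, -10)) + 23752/Z(W) = -1673/(4 - 2*(-10))³ + 23752/((-1/217)²) = -1673/(4 + 20)³ + 23752/(1/47089) = -1673/(24³) + 23752*47089 = -1673/13824 + 1118457928 = 15461562394999/13824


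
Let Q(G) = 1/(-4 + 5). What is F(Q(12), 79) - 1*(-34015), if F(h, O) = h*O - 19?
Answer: 34075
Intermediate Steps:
Q(G) = 1 (Q(G) = 1/1 = 1)
F(h, O) = -19 + O*h (F(h, O) = O*h - 19 = -19 + O*h)
F(Q(12), 79) - 1*(-34015) = (-19 + 79*1) - 1*(-34015) = (-19 + 79) + 34015 = 60 + 34015 = 34075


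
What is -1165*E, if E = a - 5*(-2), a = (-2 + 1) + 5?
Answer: -16310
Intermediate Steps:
a = 4 (a = -1 + 5 = 4)
E = 14 (E = 4 - 5*(-2) = 4 + 10 = 14)
-1165*E = -1165*14 = -16310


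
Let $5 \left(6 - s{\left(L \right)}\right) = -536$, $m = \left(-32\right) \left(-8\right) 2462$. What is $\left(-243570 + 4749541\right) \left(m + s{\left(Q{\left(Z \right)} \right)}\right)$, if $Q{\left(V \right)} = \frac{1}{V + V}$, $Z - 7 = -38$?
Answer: $\frac{14202487150146}{5} \approx 2.8405 \cdot 10^{12}$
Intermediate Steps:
$Z = -31$ ($Z = 7 - 38 = -31$)
$Q{\left(V \right)} = \frac{1}{2 V}$
$m = 630272$ ($m = 256 \cdot 2462 = 630272$)
$s{\left(L \right)} = \frac{566}{5}$ ($s{\left(L \right)} = 6 - - \frac{536}{5} = 6 + \frac{536}{5} = \frac{566}{5}$)
$\left(-243570 + 4749541\right) \left(m + s{\left(Q{\left(Z \right)} \right)}\right) = \left(-243570 + 4749541\right) \left(630272 + \frac{566}{5}\right) = 4505971 \cdot \frac{3151926}{5} = \frac{14202487150146}{5}$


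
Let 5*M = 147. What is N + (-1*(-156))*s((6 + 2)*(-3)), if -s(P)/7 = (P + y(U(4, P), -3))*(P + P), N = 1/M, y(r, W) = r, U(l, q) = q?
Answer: -369847291/147 ≈ -2.5160e+6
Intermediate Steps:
M = 147/5 (M = (1/5)*147 = 147/5 ≈ 29.400)
N = 5/147 (N = 1/(147/5) = 5/147 ≈ 0.034014)
s(P) = -28*P**2 (s(P) = -7*(P + P)*(P + P) = -7*2*P*2*P = -28*P**2)
N + (-1*(-156))*s((6 + 2)*(-3)) = 5/147 + (-1*(-156))*(-28*9*(6 + 2)**2) = 5/147 + 156*(-28*(8*(-3))**2) = 5/147 + 156*(-28*(-24)**2) = 5/147 + 156*(-28*576) = 5/147 + 156*(-16128) = 5/147 - 2515968 = -369847291/147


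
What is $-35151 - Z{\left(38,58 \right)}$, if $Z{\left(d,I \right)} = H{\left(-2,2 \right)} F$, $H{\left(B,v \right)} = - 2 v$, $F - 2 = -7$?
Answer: $-35171$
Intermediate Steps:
$F = -5$ ($F = 2 - 7 = -5$)
$Z{\left(d,I \right)} = 20$ ($Z{\left(d,I \right)} = \left(-2\right) 2 \left(-5\right) = \left(-4\right) \left(-5\right) = 20$)
$-35151 - Z{\left(38,58 \right)} = -35151 - 20 = -35171$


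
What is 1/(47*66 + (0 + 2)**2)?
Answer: 1/3106 ≈ 0.00032196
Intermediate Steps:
1/(47*66 + (0 + 2)**2) = 1/(3102 + 2**2) = 1/(3102 + 4) = 1/3106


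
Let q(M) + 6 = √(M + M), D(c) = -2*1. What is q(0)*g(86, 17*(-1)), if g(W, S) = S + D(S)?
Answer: 114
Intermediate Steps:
D(c) = -2
q(M) = -6 + √2*√M (q(M) = -6 + √(M + M) = -6 + √(2*M) = -6 + √2*√M)
g(W, S) = -2 + S (g(W, S) = S - 2 = -2 + S)
q(0)*g(86, 17*(-1)) = (-6 + √2*√0)*(-2 + 17*(-1)) = (-6 + √2*0)*(-2 - 17) = (-6 + 0)*(-19) = -6*(-19) = 114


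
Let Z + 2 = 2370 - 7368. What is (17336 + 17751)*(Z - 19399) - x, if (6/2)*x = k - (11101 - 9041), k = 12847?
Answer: -2568273926/3 ≈ -8.5609e+8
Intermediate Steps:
Z = -5000 (Z = -2 + (2370 - 7368) = -2 - 4998 = -5000)
x = 10787/3 (x = (12847 - (11101 - 9041))/3 = (12847 - 1*2060)/3 = (12847 - 2060)/3 = (⅓)*10787 = 10787/3 ≈ 3595.7)
(17336 + 17751)*(Z - 19399) - x = (17336 + 17751)*(-5000 - 19399) - 1*10787/3 = 35087*(-24399) - 10787/3 = -856087713 - 10787/3 = -2568273926/3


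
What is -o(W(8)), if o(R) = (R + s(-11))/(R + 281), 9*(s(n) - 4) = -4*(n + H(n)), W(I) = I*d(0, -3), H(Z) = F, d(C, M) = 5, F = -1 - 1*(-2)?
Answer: -436/2889 ≈ -0.15092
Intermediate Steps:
F = 1 (F = -1 + 2 = 1)
H(Z) = 1
W(I) = 5*I (W(I) = I*5 = 5*I)
s(n) = 32/9 - 4*n/9 (s(n) = 4 + (-4*(n + 1))/9 = 4 + (-4*(1 + n))/9 = 4 + (-4 - 4*n)/9 = 4 + (-4/9 - 4*n/9) = 32/9 - 4*n/9)
o(R) = (76/9 + R)/(281 + R) (o(R) = (R + (32/9 - 4/9*(-11)))/(R + 281) = (R + (32/9 + 44/9))/(281 + R) = (R + 76/9)/(281 + R) = (76/9 + R)/(281 + R))
-o(W(8)) = -(76/9 + 5*8)/(281 + 5*8) = -(76/9 + 40)/(281 + 40) = -436/(321*9) = -1*436/2889 = -436/2889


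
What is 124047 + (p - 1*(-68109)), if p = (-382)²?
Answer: 338080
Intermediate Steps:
p = 145924
124047 + (p - 1*(-68109)) = 124047 + (145924 - 1*(-68109)) = 124047 + (145924 + 68109) = 124047 + 214033 = 338080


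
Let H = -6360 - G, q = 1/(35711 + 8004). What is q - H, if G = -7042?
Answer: -29813629/43715 ≈ -682.00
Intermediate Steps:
q = 1/43715 ≈ 2.2875e-5
H = 682 (H = -6360 - 1*(-7042) = -6360 + 7042 = 682)
q - H = 1/43715 - 1*682 = 1/43715 - 682 = -29813629/43715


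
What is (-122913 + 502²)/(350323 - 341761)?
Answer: 129091/8562 ≈ 15.077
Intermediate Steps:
(-122913 + 502²)/(350323 - 341761) = (-122913 + 252004)/8562 = 129091*(1/8562) = 129091/8562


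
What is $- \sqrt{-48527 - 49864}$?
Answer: $- i \sqrt{98391} \approx - 313.67 i$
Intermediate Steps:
$- \sqrt{-48527 - 49864} = - \sqrt{-98391} = - i \sqrt{98391}$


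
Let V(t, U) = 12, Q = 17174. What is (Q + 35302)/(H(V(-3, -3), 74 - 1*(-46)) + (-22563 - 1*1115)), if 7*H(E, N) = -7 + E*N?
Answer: -122444/54771 ≈ -2.2356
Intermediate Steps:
H(E, N) = -1 + E*N/7 (H(E, N) = (-7 + E*N)/7 = -1 + E*N/7)
(Q + 35302)/(H(V(-3, -3), 74 - 1*(-46)) + (-22563 - 1*1115)) = (17174 + 35302)/((-1 + (⅐)*12*(74 - 1*(-46))) + (-22563 - 1*1115)) = 52476/((-1 + (⅐)*12*(74 + 46)) + (-22563 - 1115)) = 52476/((-1 + (⅐)*12*120) - 23678) = 52476/((-1 + 1440/7) - 23678) = 52476/(1433/7 - 23678) = 52476/(-164313/7) = 52476*(-7/164313) = -122444/54771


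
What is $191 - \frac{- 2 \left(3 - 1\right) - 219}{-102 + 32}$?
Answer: $\frac{13147}{70} \approx 187.81$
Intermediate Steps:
$191 - \frac{- 2 \left(3 - 1\right) - 219}{-102 + 32} = 191 - \frac{\left(-2\right) 2 - 219}{-70} = 191 - \left(-4 - 219\right) \left(- \frac{1}{70}\right) = 191 - \left(-223\right) \left(- \frac{1}{70}\right) = 191 - \frac{223}{70} = \frac{13147}{70}$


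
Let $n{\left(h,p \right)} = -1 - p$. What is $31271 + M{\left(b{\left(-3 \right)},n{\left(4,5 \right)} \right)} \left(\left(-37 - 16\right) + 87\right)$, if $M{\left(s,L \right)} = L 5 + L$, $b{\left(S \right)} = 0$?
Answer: $30047$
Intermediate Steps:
$M{\left(s,L \right)} = 6 L$ ($M{\left(s,L \right)} = 5 L + L = 6 L$)
$31271 + M{\left(b{\left(-3 \right)},n{\left(4,5 \right)} \right)} \left(\left(-37 - 16\right) + 87\right) = 31271 + 6 \left(-1 - 5\right) \left(\left(-37 - 16\right) + 87\right) = 31271 + 6 \left(-1 - 5\right) \left(-53 + 87\right) = 31271 + 6 \left(-6\right) 34 = 31271 - 1224 = 30047$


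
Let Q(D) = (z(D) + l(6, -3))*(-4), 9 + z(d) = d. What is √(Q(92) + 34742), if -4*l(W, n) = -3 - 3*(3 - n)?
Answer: 3*√3821 ≈ 185.44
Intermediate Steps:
z(d) = -9 + d
l(W, n) = 3 - 3*n/4 (l(W, n) = -(-3 - 3*(3 - n))/4 = -(-3 + (-9 + 3*n))/4 = -(-12 + 3*n)/4 = 3 - 3*n/4)
Q(D) = 15 - 4*D (Q(D) = ((-9 + D) + (3 - ¾*(-3)))*(-4) = ((-9 + D) + (3 + 9/4))*(-4) = ((-9 + D) + 21/4)*(-4) = (-15/4 + D)*(-4) = 15 - 4*D)
√(Q(92) + 34742) = √((15 - 4*92) + 34742) = √((15 - 368) + 34742) = √(-353 + 34742) = √34389 = 3*√3821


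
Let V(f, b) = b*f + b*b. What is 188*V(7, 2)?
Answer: 3384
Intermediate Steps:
V(f, b) = b² + b*f (V(f, b) = b*f + b² = b² + b*f)
188*V(7, 2) = 188*(2*(2 + 7)) = 188*(2*9) = 188*18 = 3384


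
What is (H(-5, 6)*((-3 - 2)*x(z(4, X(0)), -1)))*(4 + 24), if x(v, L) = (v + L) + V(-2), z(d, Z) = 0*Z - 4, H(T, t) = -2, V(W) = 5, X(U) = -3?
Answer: 0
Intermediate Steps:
z(d, Z) = -4 (z(d, Z) = 0 - 4 = -4)
x(v, L) = 5 + L + v (x(v, L) = (v + L) + 5 = (L + v) + 5 = 5 + L + v)
(H(-5, 6)*((-3 - 2)*x(z(4, X(0)), -1)))*(4 + 24) = (-2*(-3 - 2)*(5 - 1 - 4))*(4 + 24) = -(-10)*0*28 = -2*0*28 = 0*28 = 0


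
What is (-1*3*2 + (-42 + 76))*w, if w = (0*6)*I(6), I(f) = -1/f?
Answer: 0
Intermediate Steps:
w = 0 (w = (0*6)*(-1/6) = 0*(-1*1/6) = 0*(-1/6) = 0)
(-1*3*2 + (-42 + 76))*w = (-1*3*2 + (-42 + 76))*0 = (-3*2 + 34)*0 = (-6 + 34)*0 = 28*0 = 0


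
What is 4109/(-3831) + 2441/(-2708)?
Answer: -20478643/10374348 ≈ -1.9740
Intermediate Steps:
4109/(-3831) + 2441/(-2708) = 4109*(-1/3831) + 2441*(-1/2708) = -4109/3831 - 2441/2708 = -20478643/10374348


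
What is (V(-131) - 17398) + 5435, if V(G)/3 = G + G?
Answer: -12749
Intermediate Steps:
V(G) = 6*G (V(G) = 3*(G + G) = 3*(2*G) = 6*G)
(V(-131) - 17398) + 5435 = (6*(-131) - 17398) + 5435 = (-786 - 17398) + 5435 = -18184 + 5435 = -12749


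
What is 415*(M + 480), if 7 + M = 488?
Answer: 398815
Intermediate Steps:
M = 481 (M = -7 + 488 = 481)
415*(M + 480) = 415*(481 + 480) = 415*961 = 398815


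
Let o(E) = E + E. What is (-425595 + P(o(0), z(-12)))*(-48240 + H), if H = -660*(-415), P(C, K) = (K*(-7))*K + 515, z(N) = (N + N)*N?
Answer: -226943554080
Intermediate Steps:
o(E) = 2*E
z(N) = 2*N**2 (z(N) = (2*N)*N = 2*N**2)
P(C, K) = 515 - 7*K**2 (P(C, K) = (-7*K)*K + 515 = -7*K**2 + 515 = 515 - 7*K**2)
H = 273900
(-425595 + P(o(0), z(-12)))*(-48240 + H) = (-425595 + (515 - 7*(2*(-12)**2)**2))*(-48240 + 273900) = (-425595 + (515 - 7*(2*144)**2))*225660 = (-425595 + (515 - 7*288**2))*225660 = (-425595 + (515 - 7*82944))*225660 = (-425595 + (515 - 580608))*225660 = (-425595 - 580093)*225660 = -1005688*225660 = -226943554080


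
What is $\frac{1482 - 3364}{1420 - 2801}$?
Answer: $\frac{1882}{1381} \approx 1.3628$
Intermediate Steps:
$\frac{1482 - 3364}{1420 - 2801} = - \frac{1882}{-1381} = \left(-1882\right) \left(- \frac{1}{1381}\right) = \frac{1882}{1381}$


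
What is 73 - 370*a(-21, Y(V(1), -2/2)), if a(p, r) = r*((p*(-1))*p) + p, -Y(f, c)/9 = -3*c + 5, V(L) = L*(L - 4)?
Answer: -11740397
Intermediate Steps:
V(L) = L*(-4 + L)
Y(f, c) = -45 + 27*c (Y(f, c) = -9*(-3*c + 5) = -9*(5 - 3*c) = -45 + 27*c)
a(p, r) = p - r*p² (a(p, r) = r*((-p)*p) + p = r*(-p²) + p = -r*p² + p = p - r*p²)
73 - 370*a(-21, Y(V(1), -2/2)) = 73 - (-7770)*(1 - 1*(-21)*(-45 + 27*(-2/2))) = 73 - (-7770)*(1 - 1*(-21)*(-45 + 27*(-2*½))) = 73 - (-7770)*(1 - 1*(-21)*(-45 + 27*(-1))) = 73 - (-7770)*(1 - 1*(-21)*(-45 - 27)) = 73 - (-7770)*(1 - 1*(-21)*(-72)) = 73 - (-7770)*(1 - 1512) = 73 - (-7770)*(-1511) = 73 - 370*31731 = 73 - 11740470 = -11740397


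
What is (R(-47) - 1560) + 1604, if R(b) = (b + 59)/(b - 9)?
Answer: 613/14 ≈ 43.786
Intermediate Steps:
R(b) = (59 + b)/(-9 + b)
(R(-47) - 1560) + 1604 = ((59 - 47)/(-9 - 47) - 1560) + 1604 = (12/(-56) - 1560) + 1604 = (-1/56*12 - 1560) + 1604 = (-3/14 - 1560) + 1604 = -21843/14 + 1604 = 613/14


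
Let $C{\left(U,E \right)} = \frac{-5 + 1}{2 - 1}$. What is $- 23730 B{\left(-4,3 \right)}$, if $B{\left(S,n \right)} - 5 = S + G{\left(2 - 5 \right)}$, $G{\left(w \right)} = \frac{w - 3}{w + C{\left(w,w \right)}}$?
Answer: $-44070$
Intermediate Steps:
$C{\left(U,E \right)} = -4$ ($C{\left(U,E \right)} = - \frac{4}{1} = \left(-4\right) 1 = -4$)
$G{\left(w \right)} = \frac{-3 + w}{-4 + w}$ ($G{\left(w \right)} = \frac{w - 3}{w - 4} = \frac{-3 + w}{-4 + w}$)
$B{\left(S,n \right)} = \frac{41}{7} + S$ ($B{\left(S,n \right)} = 5 + \left(S + \frac{-3 + \left(2 - 5\right)}{-4 + \left(2 - 5\right)}\right) = 5 + \left(S + \frac{-3 - 3}{-4 - 3}\right) = 5 + \left(S + \frac{1}{-7} \left(-6\right)\right) = 5 + \left(S - - \frac{6}{7}\right) = 5 + \left(S + \frac{6}{7}\right) = 5 + \left(\frac{6}{7} + S\right) = \frac{41}{7} + S$)
$- 23730 B{\left(-4,3 \right)} = - 23730 \left(\frac{41}{7} - 4\right) = \left(-23730\right) \frac{13}{7} = -44070$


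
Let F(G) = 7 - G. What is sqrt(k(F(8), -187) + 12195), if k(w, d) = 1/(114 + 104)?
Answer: 17*sqrt(2005382)/218 ≈ 110.43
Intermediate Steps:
k(w, d) = 1/218
sqrt(k(F(8), -187) + 12195) = sqrt(1/218 + 12195) = sqrt(2658511/218) = 17*sqrt(2005382)/218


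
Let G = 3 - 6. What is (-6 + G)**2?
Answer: 81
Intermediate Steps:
G = -3
(-6 + G)**2 = (-6 - 3)**2 = (-9)**2 = 81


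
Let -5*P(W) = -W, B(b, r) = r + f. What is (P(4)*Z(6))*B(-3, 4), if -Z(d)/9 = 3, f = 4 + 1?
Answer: -972/5 ≈ -194.40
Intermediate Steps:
f = 5
Z(d) = -27 (Z(d) = -9*3 = -27)
B(b, r) = 5 + r (B(b, r) = r + 5 = 5 + r)
P(W) = W/5 (P(W) = -(-1)*W/5 = W/5)
(P(4)*Z(6))*B(-3, 4) = (((⅕)*4)*(-27))*(5 + 4) = ((⅘)*(-27))*9 = -108/5*9 = -972/5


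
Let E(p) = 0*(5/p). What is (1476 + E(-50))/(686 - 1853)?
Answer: -492/389 ≈ -1.2648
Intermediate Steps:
E(p) = 0
(1476 + E(-50))/(686 - 1853) = (1476 + 0)/(686 - 1853) = 1476/(-1167) = 1476*(-1/1167) = -492/389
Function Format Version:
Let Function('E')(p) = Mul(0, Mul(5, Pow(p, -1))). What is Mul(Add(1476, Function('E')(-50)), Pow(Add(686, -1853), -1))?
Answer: Rational(-492, 389) ≈ -1.2648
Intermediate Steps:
Function('E')(p) = 0
Mul(Add(1476, Function('E')(-50)), Pow(Add(686, -1853), -1)) = Mul(Add(1476, 0), Pow(Add(686, -1853), -1)) = Mul(1476, Pow(-1167, -1)) = Mul(1476, Rational(-1, 1167)) = Rational(-492, 389)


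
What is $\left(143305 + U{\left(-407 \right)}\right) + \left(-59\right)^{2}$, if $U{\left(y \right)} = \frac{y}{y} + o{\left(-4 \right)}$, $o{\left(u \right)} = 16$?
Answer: $146803$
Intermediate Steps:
$U{\left(y \right)} = 17$ ($U{\left(y \right)} = \frac{y}{y} + 16 = 1 + 16 = 17$)
$\left(143305 + U{\left(-407 \right)}\right) + \left(-59\right)^{2} = \left(143305 + 17\right) + \left(-59\right)^{2} = 143322 + 3481 = 146803$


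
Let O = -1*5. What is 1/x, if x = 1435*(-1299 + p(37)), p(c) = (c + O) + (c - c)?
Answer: -1/1818145 ≈ -5.5001e-7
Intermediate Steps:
O = -5
p(c) = -5 + c (p(c) = (c - 5) + (c - c) = (-5 + c) + 0 = -5 + c)
x = -1818145 (x = 1435*(-1299 + (-5 + 37)) = 1435*(-1299 + 32) = 1435*(-1267) = -1818145)
1/x = 1/(-1818145) = -1/1818145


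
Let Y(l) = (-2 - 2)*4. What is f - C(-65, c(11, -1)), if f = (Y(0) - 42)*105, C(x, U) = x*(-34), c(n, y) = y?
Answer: -8300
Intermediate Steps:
Y(l) = -16 (Y(l) = -4*4 = -16)
C(x, U) = -34*x
f = -6090 (f = (-16 - 42)*105 = -58*105 = -6090)
f - C(-65, c(11, -1)) = -6090 - (-34)*(-65) = -6090 - 1*2210 = -6090 - 2210 = -8300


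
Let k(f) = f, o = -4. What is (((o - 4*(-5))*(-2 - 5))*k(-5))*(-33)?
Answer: -18480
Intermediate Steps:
(((o - 4*(-5))*(-2 - 5))*k(-5))*(-33) = (((-4 - 4*(-5))*(-2 - 5))*(-5))*(-33) = (((-4 + 20)*(-7))*(-5))*(-33) = ((16*(-7))*(-5))*(-33) = -112*(-5)*(-33) = 560*(-33) = -18480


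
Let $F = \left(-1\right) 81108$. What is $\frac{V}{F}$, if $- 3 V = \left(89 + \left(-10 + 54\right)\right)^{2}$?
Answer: $\frac{17689}{243324} \approx 0.072697$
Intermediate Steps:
$F = -81108$
$V = - \frac{17689}{3}$ ($V = - \frac{\left(89 + \left(-10 + 54\right)\right)^{2}}{3} = - \frac{\left(89 + 44\right)^{2}}{3} = - \frac{133^{2}}{3} = \left(- \frac{1}{3}\right) 17689 = - \frac{17689}{3} \approx -5896.3$)
$\frac{V}{F} = - \frac{17689}{3 \left(-81108\right)} = \left(- \frac{17689}{3}\right) \left(- \frac{1}{81108}\right) = \frac{17689}{243324}$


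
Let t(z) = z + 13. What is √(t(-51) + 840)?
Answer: √802 ≈ 28.320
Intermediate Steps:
t(z) = 13 + z
√(t(-51) + 840) = √((13 - 51) + 840) = √(-38 + 840) = √802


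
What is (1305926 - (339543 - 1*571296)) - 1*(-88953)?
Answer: 1626632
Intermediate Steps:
(1305926 - (339543 - 1*571296)) - 1*(-88953) = (1305926 - (339543 - 571296)) + 88953 = (1305926 - 1*(-231753)) + 88953 = (1305926 + 231753) + 88953 = 1537679 + 88953 = 1626632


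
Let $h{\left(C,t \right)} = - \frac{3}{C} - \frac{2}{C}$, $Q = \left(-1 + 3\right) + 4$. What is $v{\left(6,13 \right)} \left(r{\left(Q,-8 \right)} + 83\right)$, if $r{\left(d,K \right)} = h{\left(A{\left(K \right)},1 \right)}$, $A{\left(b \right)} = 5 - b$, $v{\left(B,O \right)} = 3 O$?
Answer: $3222$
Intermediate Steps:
$Q = 6$ ($Q = 2 + 4 = 6$)
$h{\left(C,t \right)} = - \frac{5}{C}$
$r{\left(d,K \right)} = - \frac{5}{5 - K}$
$v{\left(6,13 \right)} \left(r{\left(Q,-8 \right)} + 83\right) = 3 \cdot 13 \left(\frac{5}{-5 - 8} + 83\right) = 39 \left(\frac{5}{-13} + 83\right) = 39 \left(5 \left(- \frac{1}{13}\right) + 83\right) = 39 \left(- \frac{5}{13} + 83\right) = 39 \cdot \frac{1074}{13} = 3222$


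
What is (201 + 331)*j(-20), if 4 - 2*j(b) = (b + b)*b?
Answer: -211736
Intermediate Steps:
j(b) = 2 - b² (j(b) = 2 - (b + b)*b/2 = 2 - 2*b*b/2 = 2 - b²)
(201 + 331)*j(-20) = (201 + 331)*(2 - 1*(-20)²) = 532*(2 - 1*400) = 532*(2 - 400) = 532*(-398) = -211736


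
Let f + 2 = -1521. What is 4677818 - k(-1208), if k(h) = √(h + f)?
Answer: 4677818 - I*√2731 ≈ 4.6778e+6 - 52.259*I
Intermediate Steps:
f = -1523 (f = -2 - 1521 = -1523)
k(h) = √(-1523 + h) (k(h) = √(h - 1523) = √(-1523 + h))
4677818 - k(-1208) = 4677818 - √(-1523 - 1208) = 4677818 - √(-2731) = 4677818 - I*√2731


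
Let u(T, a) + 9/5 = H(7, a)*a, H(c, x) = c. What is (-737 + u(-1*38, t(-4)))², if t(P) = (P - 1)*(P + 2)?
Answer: 11182336/25 ≈ 4.4729e+5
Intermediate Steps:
t(P) = (-1 + P)*(2 + P)
u(T, a) = -9/5 + 7*a
(-737 + u(-1*38, t(-4)))² = (-737 + (-9/5 + 7*(-2 - 4 + (-4)²)))² = (-737 + (-9/5 + 7*(-2 - 4 + 16)))² = (-737 + (-9/5 + 7*10))² = (-737 + (-9/5 + 70))² = (-737 + 341/5)² = (-3344/5)² = 11182336/25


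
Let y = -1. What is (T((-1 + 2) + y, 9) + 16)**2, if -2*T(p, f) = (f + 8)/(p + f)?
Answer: 73441/324 ≈ 226.67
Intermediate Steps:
T(p, f) = -(8 + f)/(2*(f + p)) (T(p, f) = -(f + 8)/(2*(p + f)) = -(8 + f)/(2*(f + p)))
(T((-1 + 2) + y, 9) + 16)**2 = ((-4 - 1/2*9)/(9 + ((-1 + 2) - 1)) + 16)**2 = ((-4 - 9/2)/(9 + (1 - 1)) + 16)**2 = (-17/2/(9 + 0) + 16)**2 = (-17/2/9 + 16)**2 = ((1/9)*(-17/2) + 16)**2 = (-17/18 + 16)**2 = (271/18)**2 = 73441/324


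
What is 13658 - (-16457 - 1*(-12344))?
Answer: 17771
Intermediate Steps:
13658 - (-16457 - 1*(-12344)) = 13658 - (-16457 + 12344) = 13658 - 1*(-4113) = 13658 + 4113 = 17771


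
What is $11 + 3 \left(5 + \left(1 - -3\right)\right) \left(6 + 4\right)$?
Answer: $281$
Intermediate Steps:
$11 + 3 \left(5 + \left(1 - -3\right)\right) \left(6 + 4\right) = 11 + 3 \left(5 + \left(1 + 3\right)\right) 10 = 11 + 3 \left(5 + 4\right) 10 = 11 + 3 \cdot 9 \cdot 10 = 11 + 3 \cdot 90 = 11 + 270 = 281$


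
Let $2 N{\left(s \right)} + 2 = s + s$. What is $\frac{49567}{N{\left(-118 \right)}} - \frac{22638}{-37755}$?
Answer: $- \frac{88986103}{213945} \approx -415.93$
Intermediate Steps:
$N{\left(s \right)} = -1 + s$ ($N{\left(s \right)} = -1 + \frac{s + s}{2} = -1 + \frac{2 s}{2} = -1 + s$)
$\frac{49567}{N{\left(-118 \right)}} - \frac{22638}{-37755} = \frac{49567}{-1 - 118} - \frac{22638}{-37755} = \frac{49567}{-119} - - \frac{7546}{12585} = 49567 \left(- \frac{1}{119}\right) + \frac{7546}{12585} = - \frac{7081}{17} + \frac{7546}{12585} = - \frac{88986103}{213945}$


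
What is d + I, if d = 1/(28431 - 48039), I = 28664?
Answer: 562043711/19608 ≈ 28664.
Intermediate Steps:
d = -1/19608 (d = 1/(-19608) = -1/19608 ≈ -5.1000e-5)
d + I = -1/19608 + 28664 = 562043711/19608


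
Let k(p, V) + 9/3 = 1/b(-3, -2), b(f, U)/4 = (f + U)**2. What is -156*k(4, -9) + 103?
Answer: 14236/25 ≈ 569.44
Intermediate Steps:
b(f, U) = 4*(U + f)**2 (b(f, U) = 4*(f + U)**2 = 4*(U + f)**2)
k(p, V) = -299/100 (k(p, V) = -3 + 1/(4*(-2 - 3)**2) = -3 + 1/(4*(-5)**2) = -3 + 1/(4*25) = -3 + 1/100 = -299/100)
-156*k(4, -9) + 103 = -156*(-299/100) + 103 = 11661/25 + 103 = 14236/25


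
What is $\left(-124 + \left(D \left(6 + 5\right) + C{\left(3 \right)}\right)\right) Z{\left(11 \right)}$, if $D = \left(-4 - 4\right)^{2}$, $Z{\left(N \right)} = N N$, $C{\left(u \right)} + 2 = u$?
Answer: $70301$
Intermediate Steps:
$C{\left(u \right)} = -2 + u$
$Z{\left(N \right)} = N^{2}$
$D = 64$ ($D = \left(-8\right)^{2} = 64$)
$\left(-124 + \left(D \left(6 + 5\right) + C{\left(3 \right)}\right)\right) Z{\left(11 \right)} = \left(-124 + \left(64 \left(6 + 5\right) + \left(-2 + 3\right)\right)\right) 11^{2} = \left(-124 + \left(64 \cdot 11 + 1\right)\right) 121 = \left(-124 + \left(704 + 1\right)\right) 121 = \left(-124 + 705\right) 121 = 581 \cdot 121 = 70301$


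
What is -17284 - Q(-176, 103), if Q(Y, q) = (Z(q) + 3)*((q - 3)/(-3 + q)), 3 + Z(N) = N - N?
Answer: -17284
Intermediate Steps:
Z(N) = -3 (Z(N) = -3 + (N - N) = -3 + 0 = -3)
Q(Y, q) = 0 (Q(Y, q) = (-3 + 3)*((q - 3)/(-3 + q)) = 0*((-3 + q)/(-3 + q)) = 0*1 = 0)
-17284 - Q(-176, 103) = -17284 - 1*0 = -17284 + 0 = -17284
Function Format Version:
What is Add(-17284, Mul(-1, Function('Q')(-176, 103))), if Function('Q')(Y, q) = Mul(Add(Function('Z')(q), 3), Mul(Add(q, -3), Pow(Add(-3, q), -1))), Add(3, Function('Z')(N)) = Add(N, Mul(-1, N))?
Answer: -17284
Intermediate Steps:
Function('Z')(N) = -3 (Function('Z')(N) = Add(-3, Add(N, Mul(-1, N))) = Add(-3, 0) = -3)
Function('Q')(Y, q) = 0 (Function('Q')(Y, q) = Mul(Add(-3, 3), Mul(Add(q, -3), Pow(Add(-3, q), -1))) = Mul(0, Mul(Add(-3, q), Pow(Add(-3, q), -1))) = Mul(0, 1) = 0)
Add(-17284, Mul(-1, Function('Q')(-176, 103))) = Add(-17284, Mul(-1, 0)) = Add(-17284, 0) = -17284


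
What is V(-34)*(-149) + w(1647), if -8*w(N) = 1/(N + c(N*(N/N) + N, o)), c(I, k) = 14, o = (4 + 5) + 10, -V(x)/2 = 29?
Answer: 114834895/13288 ≈ 8642.0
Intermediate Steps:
V(x) = -58 (V(x) = -2*29 = -58)
o = 19 (o = 9 + 10 = 19)
w(N) = -1/(8*(14 + N)) (w(N) = -1/(8*(N + 14)) = -1/(8*(14 + N)))
V(-34)*(-149) + w(1647) = -58*(-149) - 1/(112 + 8*1647) = 8642 - 1/(112 + 13176) = 8642 - 1/13288 = 114834895/13288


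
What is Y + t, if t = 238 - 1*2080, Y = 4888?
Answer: 3046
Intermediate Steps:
t = -1842 (t = 238 - 2080 = -1842)
Y + t = 4888 - 1842 = 3046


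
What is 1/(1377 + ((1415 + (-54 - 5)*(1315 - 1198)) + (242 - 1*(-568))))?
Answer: -1/3301 ≈ -0.00030294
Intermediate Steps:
1/(1377 + ((1415 + (-54 - 5)*(1315 - 1198)) + (242 - 1*(-568)))) = 1/(1377 + ((1415 - 59*117) + (242 + 568))) = 1/(1377 + ((1415 - 6903) + 810)) = 1/(1377 + (-5488 + 810)) = 1/(1377 - 4678) = 1/(-3301) = -1/3301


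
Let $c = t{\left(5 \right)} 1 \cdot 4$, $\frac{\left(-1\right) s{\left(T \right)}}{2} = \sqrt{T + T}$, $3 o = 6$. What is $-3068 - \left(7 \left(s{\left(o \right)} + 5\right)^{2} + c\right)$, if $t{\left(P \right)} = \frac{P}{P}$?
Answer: $-3079$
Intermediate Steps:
$o = 2$ ($o = \frac{1}{3} \cdot 6 = 2$)
$s{\left(T \right)} = - 2 \sqrt{2} \sqrt{T}$ ($s{\left(T \right)} = - 2 \sqrt{T + T} = - 2 \sqrt{2 T} = - 2 \sqrt{2} \sqrt{T}$)
$t{\left(P \right)} = 1$
$c = 4$ ($c = 1 \cdot 1 \cdot 4 = 1 \cdot 4 = 4$)
$-3068 - \left(7 \left(s{\left(o \right)} + 5\right)^{2} + c\right) = -3068 - \left(7 \left(- 2 \sqrt{2} \sqrt{2} + 5\right)^{2} + 4\right) = -3068 - \left(7 \left(-4 + 5\right)^{2} + 4\right) = -3068 - \left(7 \cdot 1^{2} + 4\right) = -3068 - \left(7 \cdot 1 + 4\right) = -3068 - \left(7 + 4\right) = -3068 - 11 = -3079$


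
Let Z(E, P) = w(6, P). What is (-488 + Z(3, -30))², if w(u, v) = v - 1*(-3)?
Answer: 265225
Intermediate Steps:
w(u, v) = 3 + v (w(u, v) = v + 3 = 3 + v)
Z(E, P) = 3 + P
(-488 + Z(3, -30))² = (-488 + (3 - 30))² = (-488 - 27)² = (-515)² = 265225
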